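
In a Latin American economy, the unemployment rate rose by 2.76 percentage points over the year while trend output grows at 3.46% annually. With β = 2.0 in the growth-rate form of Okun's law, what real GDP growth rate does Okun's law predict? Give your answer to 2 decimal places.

Growth-rate Okun's law: g_Y = g_Y* - β × Δu.
g_Y = 3.46 - 2.0 × (2.76) = 3.46 - 5.52 = -2.06%, i.e. -2.06% to 2 d.p.

-2.06%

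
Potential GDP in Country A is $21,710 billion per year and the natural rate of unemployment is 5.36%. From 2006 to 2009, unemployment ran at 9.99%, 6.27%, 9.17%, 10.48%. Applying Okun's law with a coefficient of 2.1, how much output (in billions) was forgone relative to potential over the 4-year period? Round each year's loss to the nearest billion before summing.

Year 2006: gap = -2.1 × (9.99 - 5.36) = -9.723%, loss ≈ 21710 × 9.723/100 ≈ 2111.
Year 2007: gap = -2.1 × (6.27 - 5.36) = -1.911%, loss ≈ 21710 × 1.911/100 ≈ 415.
Year 2008: gap = -2.1 × (9.17 - 5.36) = -8.001%, loss ≈ 21710 × 8.001/100 ≈ 1737.
Year 2009: gap = -2.1 × (10.48 - 5.36) = -10.752%, loss ≈ 21710 × 10.752/100 ≈ 2334.
Total lost output = 2111 + 415 + 1737 + 2334 = 6597 billion.

$6,597 billion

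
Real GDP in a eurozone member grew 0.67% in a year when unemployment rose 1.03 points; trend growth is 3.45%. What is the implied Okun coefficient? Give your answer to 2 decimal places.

β ≈ 2.70

Growth form: g_Y = g_Y* - β × Δu, so β = (g_Y* - g_Y)/Δu.
β = (3.45 - 0.67)/1.03 = 2.78/1.03 = 2.70.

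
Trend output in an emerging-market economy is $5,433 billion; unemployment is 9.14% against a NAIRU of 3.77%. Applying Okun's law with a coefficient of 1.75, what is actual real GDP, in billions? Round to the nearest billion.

$4,922 billion

Unemployment gap = 9.14 - 3.77 = 5.37 points, so the output gap is -1.75 × 5.37 = -9.3975%.
Actual GDP = 5433 × (1 - 9.3975/100) = 5433 × 0.906025 ≈ 4922 billion.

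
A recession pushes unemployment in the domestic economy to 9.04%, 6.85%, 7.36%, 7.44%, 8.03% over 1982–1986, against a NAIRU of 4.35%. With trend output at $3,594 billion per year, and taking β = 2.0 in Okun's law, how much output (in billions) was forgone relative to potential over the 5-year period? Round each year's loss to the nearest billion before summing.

Year 1982: gap = -2.0 × (9.04 - 4.35) = -9.38%, loss ≈ 3594 × 9.38/100 ≈ 337.
Year 1983: gap = -2.0 × (6.85 - 4.35) = -5%, loss ≈ 3594 × 5/100 ≈ 180.
Year 1984: gap = -2.0 × (7.36 - 4.35) = -6.02%, loss ≈ 3594 × 6.02/100 ≈ 216.
Year 1985: gap = -2.0 × (7.44 - 4.35) = -6.18%, loss ≈ 3594 × 6.18/100 ≈ 222.
Year 1986: gap = -2.0 × (8.03 - 4.35) = -7.36%, loss ≈ 3594 × 7.36/100 ≈ 265.
Total lost output = 337 + 180 + 216 + 222 + 265 = 1220 billion.

$1,220 billion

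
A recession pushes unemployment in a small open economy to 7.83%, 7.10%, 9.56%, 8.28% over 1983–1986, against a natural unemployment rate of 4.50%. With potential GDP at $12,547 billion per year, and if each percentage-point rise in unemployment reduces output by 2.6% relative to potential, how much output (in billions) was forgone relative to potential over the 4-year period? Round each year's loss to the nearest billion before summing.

Year 1983: gap = -2.6 × (7.83 - 4.5) = -8.658%, loss ≈ 12547 × 8.658/100 ≈ 1086.
Year 1984: gap = -2.6 × (7.1 - 4.5) = -6.76%, loss ≈ 12547 × 6.76/100 ≈ 848.
Year 1985: gap = -2.6 × (9.56 - 4.5) = -13.156%, loss ≈ 12547 × 13.156/100 ≈ 1651.
Year 1986: gap = -2.6 × (8.28 - 4.5) = -9.828%, loss ≈ 12547 × 9.828/100 ≈ 1233.
Total lost output = 1086 + 848 + 1651 + 1233 = 4818 billion.

$4,818 billion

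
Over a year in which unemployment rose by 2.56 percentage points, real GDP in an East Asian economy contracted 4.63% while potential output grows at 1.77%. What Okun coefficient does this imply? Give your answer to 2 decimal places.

Growth form: g_Y = g_Y* - β × Δu, so β = (g_Y* - g_Y)/Δu.
β = (1.77 + 4.63)/2.56 = 6.4/2.56 = 2.50.

β ≈ 2.50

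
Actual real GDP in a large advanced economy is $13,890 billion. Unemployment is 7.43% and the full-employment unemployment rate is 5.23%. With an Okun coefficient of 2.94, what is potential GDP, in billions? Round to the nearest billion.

Unemployment gap = 7.43 - 5.23 = 2.2 points, so output gap = -2.94 × 2.2 = -6.468%.
Since Y = Y* × (1 + gap/100), Y* = 13890/0.93532 ≈ 14851 billion.

$14,851 billion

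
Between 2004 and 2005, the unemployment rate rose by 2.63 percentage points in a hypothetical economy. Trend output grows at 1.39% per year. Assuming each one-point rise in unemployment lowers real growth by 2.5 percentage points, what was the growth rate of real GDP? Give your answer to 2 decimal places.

-5.19%

Growth-rate Okun's law: g_Y = g_Y* - β × Δu.
g_Y = 1.39 - 2.5 × (2.63) = 1.39 - 6.575 = -5.185%, i.e. -5.19% to 2 d.p.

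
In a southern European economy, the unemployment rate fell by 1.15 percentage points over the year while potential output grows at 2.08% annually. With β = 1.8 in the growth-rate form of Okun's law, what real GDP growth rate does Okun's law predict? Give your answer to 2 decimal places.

4.15%

Growth-rate Okun's law: g_Y = g_Y* - β × Δu.
g_Y = 2.08 - 1.8 × (-1.15) = 2.08 + 2.07 = 4.15%, i.e. 4.15% to 2 d.p.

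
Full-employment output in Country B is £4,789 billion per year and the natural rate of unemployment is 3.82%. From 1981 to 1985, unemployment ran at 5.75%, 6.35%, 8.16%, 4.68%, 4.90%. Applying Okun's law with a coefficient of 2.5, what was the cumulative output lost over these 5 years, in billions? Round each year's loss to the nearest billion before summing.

£1,286 billion

Year 1981: gap = -2.5 × (5.75 - 3.82) = -4.825%, loss ≈ 4789 × 4.825/100 ≈ 231.
Year 1982: gap = -2.5 × (6.35 - 3.82) = -6.325%, loss ≈ 4789 × 6.325/100 ≈ 303.
Year 1983: gap = -2.5 × (8.16 - 3.82) = -10.85%, loss ≈ 4789 × 10.85/100 ≈ 520.
Year 1984: gap = -2.5 × (4.68 - 3.82) = -2.15%, loss ≈ 4789 × 2.15/100 ≈ 103.
Year 1985: gap = -2.5 × (4.9 - 3.82) = -2.7%, loss ≈ 4789 × 2.7/100 ≈ 129.
Total lost output = 231 + 303 + 520 + 103 + 129 = 1286 billion.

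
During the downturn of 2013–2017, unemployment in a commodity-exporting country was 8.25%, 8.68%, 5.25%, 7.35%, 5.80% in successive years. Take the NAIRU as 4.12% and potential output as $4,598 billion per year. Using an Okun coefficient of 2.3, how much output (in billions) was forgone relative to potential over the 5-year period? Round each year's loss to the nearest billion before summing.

Year 2013: gap = -2.3 × (8.25 - 4.12) = -9.499%, loss ≈ 4598 × 9.499/100 ≈ 437.
Year 2014: gap = -2.3 × (8.68 - 4.12) = -10.488%, loss ≈ 4598 × 10.488/100 ≈ 482.
Year 2015: gap = -2.3 × (5.25 - 4.12) = -2.599%, loss ≈ 4598 × 2.599/100 ≈ 120.
Year 2016: gap = -2.3 × (7.35 - 4.12) = -7.429%, loss ≈ 4598 × 7.429/100 ≈ 342.
Year 2017: gap = -2.3 × (5.8 - 4.12) = -3.864%, loss ≈ 4598 × 3.864/100 ≈ 178.
Total lost output = 437 + 482 + 120 + 342 + 178 = 1559 billion.

$1,559 billion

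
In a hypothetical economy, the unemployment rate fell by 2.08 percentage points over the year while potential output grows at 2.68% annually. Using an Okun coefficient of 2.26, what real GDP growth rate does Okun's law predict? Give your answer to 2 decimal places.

Growth-rate Okun's law: g_Y = g_Y* - β × Δu.
g_Y = 2.68 - 2.26 × (-2.08) = 2.68 + 4.7008 = 7.3808%, i.e. 7.38% to 2 d.p.

7.38%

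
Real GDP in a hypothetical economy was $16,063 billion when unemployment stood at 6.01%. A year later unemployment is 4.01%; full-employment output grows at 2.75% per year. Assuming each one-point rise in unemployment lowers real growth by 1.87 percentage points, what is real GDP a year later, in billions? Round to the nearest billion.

$17,105 billion

Δu = 4.01 - 6.01 = -2 points.
Okun's law (growth form): g_Y = g_Y* - β × Δu = 2.75 - 1.87 × (-2.00) = 2.75 + 3.74 = 6.49%.
Real GDP in the next year = 16063 × (1 + 6.49/100) = 16063 × 1.0649 ≈ 17105 billion.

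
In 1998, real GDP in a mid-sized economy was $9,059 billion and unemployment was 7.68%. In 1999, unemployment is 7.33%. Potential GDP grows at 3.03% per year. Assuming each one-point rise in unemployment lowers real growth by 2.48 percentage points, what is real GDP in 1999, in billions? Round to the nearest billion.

Δu = 7.33 - 7.68 = -0.35 points.
Okun's law (growth form): g_Y = g_Y* - β × Δu = 3.03 - 2.48 × (-0.35) = 3.03 + 0.868 = 3.898%.
Real GDP in the next year = 9059 × (1 + 3.898/100) = 9059 × 1.03898 ≈ 9412 billion.

$9,412 billion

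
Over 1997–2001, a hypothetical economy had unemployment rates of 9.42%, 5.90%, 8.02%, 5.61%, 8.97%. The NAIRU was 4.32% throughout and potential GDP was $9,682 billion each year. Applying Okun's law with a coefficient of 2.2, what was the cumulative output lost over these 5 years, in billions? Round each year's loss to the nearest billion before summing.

Year 1997: gap = -2.2 × (9.42 - 4.32) = -11.22%, loss ≈ 9682 × 11.22/100 ≈ 1086.
Year 1998: gap = -2.2 × (5.9 - 4.32) = -3.476%, loss ≈ 9682 × 3.476/100 ≈ 337.
Year 1999: gap = -2.2 × (8.02 - 4.32) = -8.14%, loss ≈ 9682 × 8.14/100 ≈ 788.
Year 2000: gap = -2.2 × (5.61 - 4.32) = -2.838%, loss ≈ 9682 × 2.838/100 ≈ 275.
Year 2001: gap = -2.2 × (8.97 - 4.32) = -10.23%, loss ≈ 9682 × 10.23/100 ≈ 990.
Total lost output = 1086 + 337 + 788 + 275 + 990 = 3476 billion.

$3,476 billion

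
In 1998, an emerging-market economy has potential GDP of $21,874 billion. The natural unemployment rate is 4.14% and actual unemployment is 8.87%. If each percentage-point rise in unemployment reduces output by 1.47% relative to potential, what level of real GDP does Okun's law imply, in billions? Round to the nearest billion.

$20,353 billion

Unemployment gap = 8.87 - 4.14 = 4.73 points, so the output gap is -1.47 × 4.73 = -6.9531%.
Actual GDP = 21874 × (1 - 6.9531/100) = 21874 × 0.930469 ≈ 20353 billion.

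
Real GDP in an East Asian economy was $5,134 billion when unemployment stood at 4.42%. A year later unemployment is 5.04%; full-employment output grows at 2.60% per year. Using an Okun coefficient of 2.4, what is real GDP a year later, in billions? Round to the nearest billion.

$5,191 billion

Δu = 5.04 - 4.42 = 0.62 points.
Okun's law (growth form): g_Y = g_Y* - β × Δu = 2.60 - 2.4 × (0.62) = 2.6 - 1.488 = 1.112%.
Real GDP in the next year = 5134 × (1 + 1.112/100) = 5134 × 1.01112 ≈ 5191 billion.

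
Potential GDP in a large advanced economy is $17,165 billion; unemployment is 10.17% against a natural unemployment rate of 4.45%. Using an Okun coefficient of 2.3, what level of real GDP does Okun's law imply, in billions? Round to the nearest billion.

Unemployment gap = 10.17 - 4.45 = 5.72 points, so the output gap is -2.3 × 5.72 = -13.156%.
Actual GDP = 17165 × (1 - 13.156/100) = 17165 × 0.86844 ≈ 14907 billion.

$14,907 billion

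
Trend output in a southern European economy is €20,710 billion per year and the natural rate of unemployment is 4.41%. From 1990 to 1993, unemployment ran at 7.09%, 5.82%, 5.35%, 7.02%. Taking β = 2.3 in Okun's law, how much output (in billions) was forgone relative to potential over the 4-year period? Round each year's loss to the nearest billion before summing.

Year 1990: gap = -2.3 × (7.09 - 4.41) = -6.164%, loss ≈ 20710 × 6.164/100 ≈ 1277.
Year 1991: gap = -2.3 × (5.82 - 4.41) = -3.243%, loss ≈ 20710 × 3.243/100 ≈ 672.
Year 1992: gap = -2.3 × (5.35 - 4.41) = -2.162%, loss ≈ 20710 × 2.162/100 ≈ 448.
Year 1993: gap = -2.3 × (7.02 - 4.41) = -6.003%, loss ≈ 20710 × 6.003/100 ≈ 1243.
Total lost output = 1277 + 672 + 448 + 1243 = 3640 billion.

€3,640 billion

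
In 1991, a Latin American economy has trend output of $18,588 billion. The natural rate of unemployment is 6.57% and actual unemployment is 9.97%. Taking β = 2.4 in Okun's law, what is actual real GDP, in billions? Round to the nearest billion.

Unemployment gap = 9.97 - 6.57 = 3.4 points, so the output gap is -2.4 × 3.4 = -8.16%.
Actual GDP = 18588 × (1 - 8.16/100) = 18588 × 0.9184 ≈ 17071 billion.

$17,071 billion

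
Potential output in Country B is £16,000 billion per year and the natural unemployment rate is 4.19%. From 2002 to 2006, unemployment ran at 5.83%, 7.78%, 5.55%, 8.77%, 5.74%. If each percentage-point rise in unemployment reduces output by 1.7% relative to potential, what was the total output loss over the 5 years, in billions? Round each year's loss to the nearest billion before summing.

£3,460 billion

Year 2002: gap = -1.7 × (5.83 - 4.19) = -2.788%, loss ≈ 16000 × 2.788/100 ≈ 446.
Year 2003: gap = -1.7 × (7.78 - 4.19) = -6.103%, loss ≈ 16000 × 6.103/100 ≈ 976.
Year 2004: gap = -1.7 × (5.55 - 4.19) = -2.312%, loss ≈ 16000 × 2.312/100 ≈ 370.
Year 2005: gap = -1.7 × (8.77 - 4.19) = -7.786%, loss ≈ 16000 × 7.786/100 ≈ 1246.
Year 2006: gap = -1.7 × (5.74 - 4.19) = -2.635%, loss ≈ 16000 × 2.635/100 ≈ 422.
Total lost output = 446 + 976 + 370 + 1246 + 422 = 3460 billion.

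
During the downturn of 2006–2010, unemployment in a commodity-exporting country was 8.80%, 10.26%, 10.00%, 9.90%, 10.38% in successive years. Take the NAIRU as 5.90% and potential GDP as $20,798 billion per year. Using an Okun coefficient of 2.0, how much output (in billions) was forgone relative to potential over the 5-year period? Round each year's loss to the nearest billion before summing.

$8,253 billion

Year 2006: gap = -2.0 × (8.8 - 5.9) = -5.8%, loss ≈ 20798 × 5.8/100 ≈ 1206.
Year 2007: gap = -2.0 × (10.26 - 5.9) = -8.72%, loss ≈ 20798 × 8.72/100 ≈ 1814.
Year 2008: gap = -2.0 × (10 - 5.9) = -8.2%, loss ≈ 20798 × 8.2/100 ≈ 1705.
Year 2009: gap = -2.0 × (9.9 - 5.9) = -8%, loss ≈ 20798 × 8/100 ≈ 1664.
Year 2010: gap = -2.0 × (10.38 - 5.9) = -8.96%, loss ≈ 20798 × 8.96/100 ≈ 1864.
Total lost output = 1206 + 1814 + 1705 + 1664 + 1864 = 8253 billion.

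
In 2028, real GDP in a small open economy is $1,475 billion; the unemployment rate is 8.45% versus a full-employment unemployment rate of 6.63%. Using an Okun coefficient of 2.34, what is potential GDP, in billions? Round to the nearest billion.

Unemployment gap = 8.45 - 6.63 = 1.82 points, so output gap = -2.34 × 1.82 = -4.2588%.
Since Y = Y* × (1 + gap/100), Y* = 1475/0.957412 ≈ 1541 billion.

$1,541 billion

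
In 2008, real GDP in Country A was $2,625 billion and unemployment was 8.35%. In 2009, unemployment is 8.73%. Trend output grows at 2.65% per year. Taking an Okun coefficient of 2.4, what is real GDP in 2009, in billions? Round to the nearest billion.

$2,671 billion

Δu = 8.73 - 8.35 = 0.38 points.
Okun's law (growth form): g_Y = g_Y* - β × Δu = 2.65 - 2.4 × (0.38) = 2.65 - 0.912 = 1.738%.
Real GDP in the next year = 2625 × (1 + 1.738/100) = 2625 × 1.01738 ≈ 2671 billion.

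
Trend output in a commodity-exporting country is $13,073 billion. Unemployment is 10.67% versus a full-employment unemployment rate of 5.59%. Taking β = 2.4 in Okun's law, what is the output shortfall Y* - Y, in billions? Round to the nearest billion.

Output gap = -2.4 × (10.67 - 5.59) = -2.4 × 5.08 = -12.192%.
Actual GDP ≈ 13073 × 0.87808 ≈ 11479 billion, so the shortfall is 13073 - 11479 = 1594 billion.

$1,594 billion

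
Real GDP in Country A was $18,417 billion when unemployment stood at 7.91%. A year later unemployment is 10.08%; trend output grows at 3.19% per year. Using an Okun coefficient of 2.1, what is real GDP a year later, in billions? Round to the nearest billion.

$18,165 billion

Δu = 10.08 - 7.91 = 2.17 points.
Okun's law (growth form): g_Y = g_Y* - β × Δu = 3.19 - 2.1 × (2.17) = 3.19 - 4.557 = -1.367%.
Real GDP in the next year = 18417 × (1 - 1.367/100) = 18417 × 0.98633 ≈ 18165 billion.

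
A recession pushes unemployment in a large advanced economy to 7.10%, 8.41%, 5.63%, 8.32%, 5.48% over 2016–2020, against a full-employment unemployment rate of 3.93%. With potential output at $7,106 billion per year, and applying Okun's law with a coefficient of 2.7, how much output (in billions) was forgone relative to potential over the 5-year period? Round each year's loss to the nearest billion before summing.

Year 2016: gap = -2.7 × (7.1 - 3.93) = -8.559%, loss ≈ 7106 × 8.559/100 ≈ 608.
Year 2017: gap = -2.7 × (8.41 - 3.93) = -12.096%, loss ≈ 7106 × 12.096/100 ≈ 860.
Year 2018: gap = -2.7 × (5.63 - 3.93) = -4.59%, loss ≈ 7106 × 4.59/100 ≈ 326.
Year 2019: gap = -2.7 × (8.32 - 3.93) = -11.853%, loss ≈ 7106 × 11.853/100 ≈ 842.
Year 2020: gap = -2.7 × (5.48 - 3.93) = -4.185%, loss ≈ 7106 × 4.185/100 ≈ 297.
Total lost output = 608 + 860 + 326 + 842 + 297 = 2933 billion.

$2,933 billion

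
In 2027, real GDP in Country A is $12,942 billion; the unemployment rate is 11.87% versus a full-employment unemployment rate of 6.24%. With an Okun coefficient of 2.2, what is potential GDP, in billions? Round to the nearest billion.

Unemployment gap = 11.87 - 6.24 = 5.63 points, so output gap = -2.2 × 5.63 = -12.386%.
Since Y = Y* × (1 + gap/100), Y* = 12942/0.87614 ≈ 14772 billion.

$14,772 billion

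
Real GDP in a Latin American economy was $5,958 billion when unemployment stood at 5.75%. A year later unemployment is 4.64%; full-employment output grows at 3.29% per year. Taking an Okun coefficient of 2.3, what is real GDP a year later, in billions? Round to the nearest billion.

$6,306 billion

Δu = 4.64 - 5.75 = -1.11 points.
Okun's law (growth form): g_Y = g_Y* - β × Δu = 3.29 - 2.3 × (-1.11) = 3.29 + 2.553 = 5.843%.
Real GDP in the next year = 5958 × (1 + 5.843/100) = 5958 × 1.05843 ≈ 6306 billion.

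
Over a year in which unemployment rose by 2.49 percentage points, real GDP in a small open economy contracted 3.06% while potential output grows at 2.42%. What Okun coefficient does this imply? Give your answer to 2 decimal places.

Growth form: g_Y = g_Y* - β × Δu, so β = (g_Y* - g_Y)/Δu.
β = (2.42 + 3.06)/2.49 = 5.48/2.49 = 2.20.

β ≈ 2.20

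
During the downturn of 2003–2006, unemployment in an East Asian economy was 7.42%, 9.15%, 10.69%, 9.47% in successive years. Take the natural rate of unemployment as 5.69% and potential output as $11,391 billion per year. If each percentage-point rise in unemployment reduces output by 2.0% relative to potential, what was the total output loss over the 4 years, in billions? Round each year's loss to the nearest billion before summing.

$3,182 billion

Year 2003: gap = -2.0 × (7.42 - 5.69) = -3.46%, loss ≈ 11391 × 3.46/100 ≈ 394.
Year 2004: gap = -2.0 × (9.15 - 5.69) = -6.92%, loss ≈ 11391 × 6.92/100 ≈ 788.
Year 2005: gap = -2.0 × (10.69 - 5.69) = -10%, loss ≈ 11391 × 10/100 ≈ 1139.
Year 2006: gap = -2.0 × (9.47 - 5.69) = -7.56%, loss ≈ 11391 × 7.56/100 ≈ 861.
Total lost output = 394 + 788 + 1139 + 861 = 3182 billion.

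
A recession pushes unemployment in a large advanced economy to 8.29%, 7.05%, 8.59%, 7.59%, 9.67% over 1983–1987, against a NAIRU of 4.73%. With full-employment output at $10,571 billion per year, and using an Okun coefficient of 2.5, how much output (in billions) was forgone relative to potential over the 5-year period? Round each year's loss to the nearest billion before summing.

Year 1983: gap = -2.5 × (8.29 - 4.73) = -8.9%, loss ≈ 10571 × 8.9/100 ≈ 941.
Year 1984: gap = -2.5 × (7.05 - 4.73) = -5.8%, loss ≈ 10571 × 5.8/100 ≈ 613.
Year 1985: gap = -2.5 × (8.59 - 4.73) = -9.65%, loss ≈ 10571 × 9.65/100 ≈ 1020.
Year 1986: gap = -2.5 × (7.59 - 4.73) = -7.15%, loss ≈ 10571 × 7.15/100 ≈ 756.
Year 1987: gap = -2.5 × (9.67 - 4.73) = -12.35%, loss ≈ 10571 × 12.35/100 ≈ 1306.
Total lost output = 941 + 613 + 1020 + 756 + 1306 = 4636 billion.

$4,636 billion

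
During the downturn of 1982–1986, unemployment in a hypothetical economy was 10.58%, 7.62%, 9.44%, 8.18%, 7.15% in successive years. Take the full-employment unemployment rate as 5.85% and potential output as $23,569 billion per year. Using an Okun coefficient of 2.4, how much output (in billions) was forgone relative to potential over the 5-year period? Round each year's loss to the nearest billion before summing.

Year 1982: gap = -2.4 × (10.58 - 5.85) = -11.352%, loss ≈ 23569 × 11.352/100 ≈ 2676.
Year 1983: gap = -2.4 × (7.62 - 5.85) = -4.248%, loss ≈ 23569 × 4.248/100 ≈ 1001.
Year 1984: gap = -2.4 × (9.44 - 5.85) = -8.616%, loss ≈ 23569 × 8.616/100 ≈ 2031.
Year 1985: gap = -2.4 × (8.18 - 5.85) = -5.592%, loss ≈ 23569 × 5.592/100 ≈ 1318.
Year 1986: gap = -2.4 × (7.15 - 5.85) = -3.12%, loss ≈ 23569 × 3.12/100 ≈ 735.
Total lost output = 2676 + 1001 + 2031 + 1318 + 735 = 7761 billion.

$7,761 billion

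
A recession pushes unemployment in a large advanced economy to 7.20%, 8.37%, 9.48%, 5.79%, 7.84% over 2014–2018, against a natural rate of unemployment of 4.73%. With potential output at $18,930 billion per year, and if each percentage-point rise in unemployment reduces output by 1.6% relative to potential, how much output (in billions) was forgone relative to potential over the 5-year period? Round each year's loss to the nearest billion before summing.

Year 2014: gap = -1.6 × (7.2 - 4.73) = -3.952%, loss ≈ 18930 × 3.952/100 ≈ 748.
Year 2015: gap = -1.6 × (8.37 - 4.73) = -5.824%, loss ≈ 18930 × 5.824/100 ≈ 1102.
Year 2016: gap = -1.6 × (9.48 - 4.73) = -7.6%, loss ≈ 18930 × 7.6/100 ≈ 1439.
Year 2017: gap = -1.6 × (5.79 - 4.73) = -1.696%, loss ≈ 18930 × 1.696/100 ≈ 321.
Year 2018: gap = -1.6 × (7.84 - 4.73) = -4.976%, loss ≈ 18930 × 4.976/100 ≈ 942.
Total lost output = 748 + 1102 + 1439 + 321 + 942 = 4552 billion.

$4,552 billion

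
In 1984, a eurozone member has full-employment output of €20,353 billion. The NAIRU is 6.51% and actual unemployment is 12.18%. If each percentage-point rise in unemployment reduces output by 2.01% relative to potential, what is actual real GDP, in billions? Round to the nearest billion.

€18,033 billion

Unemployment gap = 12.18 - 6.51 = 5.67 points, so the output gap is -2.01 × 5.67 = -11.3967%.
Actual GDP = 20353 × (1 - 11.3967/100) = 20353 × 0.886033 ≈ 18033 billion.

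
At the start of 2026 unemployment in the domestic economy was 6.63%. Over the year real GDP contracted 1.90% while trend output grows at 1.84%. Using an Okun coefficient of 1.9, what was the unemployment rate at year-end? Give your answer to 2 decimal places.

Growth-rate Okun's law: g_Y = g_Y* - β × Δu, so Δu = (g_Y* - g_Y)/β.
Δu = (1.84 + 1.9)/1.9 = 3.74/1.9 = 1.97 percentage points.
Year-end unemployment = 6.63 + 1.97 = 8.60%.

8.60%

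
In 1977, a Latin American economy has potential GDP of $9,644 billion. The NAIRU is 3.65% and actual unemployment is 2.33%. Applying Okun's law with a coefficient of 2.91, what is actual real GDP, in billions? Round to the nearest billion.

Unemployment gap = 2.33 - 3.65 = -1.32 points, so the output gap is -2.91 × (-1.32) = 3.8412%.
Actual GDP = 9644 × (1 + 3.8412/100) = 9644 × 1.038412 ≈ 10014 billion.

$10,014 billion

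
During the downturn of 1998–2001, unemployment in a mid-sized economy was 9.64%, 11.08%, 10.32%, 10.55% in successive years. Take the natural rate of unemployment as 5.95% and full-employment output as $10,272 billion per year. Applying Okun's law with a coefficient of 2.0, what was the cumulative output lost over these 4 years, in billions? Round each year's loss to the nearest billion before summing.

$3,655 billion

Year 1998: gap = -2.0 × (9.64 - 5.95) = -7.38%, loss ≈ 10272 × 7.38/100 ≈ 758.
Year 1999: gap = -2.0 × (11.08 - 5.95) = -10.26%, loss ≈ 10272 × 10.26/100 ≈ 1054.
Year 2000: gap = -2.0 × (10.32 - 5.95) = -8.74%, loss ≈ 10272 × 8.74/100 ≈ 898.
Year 2001: gap = -2.0 × (10.55 - 5.95) = -9.2%, loss ≈ 10272 × 9.2/100 ≈ 945.
Total lost output = 758 + 1054 + 898 + 945 = 3655 billion.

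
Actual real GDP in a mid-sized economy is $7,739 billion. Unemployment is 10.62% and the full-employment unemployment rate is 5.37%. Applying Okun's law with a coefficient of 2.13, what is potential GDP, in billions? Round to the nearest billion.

Unemployment gap = 10.62 - 5.37 = 5.25 points, so output gap = -2.13 × 5.25 = -11.1825%.
Since Y = Y* × (1 + gap/100), Y* = 7739/0.888175 ≈ 8713 billion.

$8,713 billion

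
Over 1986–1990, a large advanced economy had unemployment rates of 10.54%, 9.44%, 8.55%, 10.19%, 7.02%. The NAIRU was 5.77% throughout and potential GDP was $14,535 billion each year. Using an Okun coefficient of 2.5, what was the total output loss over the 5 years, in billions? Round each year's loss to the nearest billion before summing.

Year 1986: gap = -2.5 × (10.54 - 5.77) = -11.925%, loss ≈ 14535 × 11.925/100 ≈ 1733.
Year 1987: gap = -2.5 × (9.44 - 5.77) = -9.175%, loss ≈ 14535 × 9.175/100 ≈ 1334.
Year 1988: gap = -2.5 × (8.55 - 5.77) = -6.95%, loss ≈ 14535 × 6.95/100 ≈ 1010.
Year 1989: gap = -2.5 × (10.19 - 5.77) = -11.05%, loss ≈ 14535 × 11.05/100 ≈ 1606.
Year 1990: gap = -2.5 × (7.02 - 5.77) = -3.125%, loss ≈ 14535 × 3.125/100 ≈ 454.
Total lost output = 1733 + 1334 + 1010 + 1606 + 454 = 6137 billion.

$6,137 billion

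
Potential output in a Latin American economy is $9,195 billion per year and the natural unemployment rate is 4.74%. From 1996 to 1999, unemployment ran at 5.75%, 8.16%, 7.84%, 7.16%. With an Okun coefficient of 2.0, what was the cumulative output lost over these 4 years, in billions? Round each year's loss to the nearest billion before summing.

Year 1996: gap = -2.0 × (5.75 - 4.74) = -2.02%, loss ≈ 9195 × 2.02/100 ≈ 186.
Year 1997: gap = -2.0 × (8.16 - 4.74) = -6.84%, loss ≈ 9195 × 6.84/100 ≈ 629.
Year 1998: gap = -2.0 × (7.84 - 4.74) = -6.2%, loss ≈ 9195 × 6.2/100 ≈ 570.
Year 1999: gap = -2.0 × (7.16 - 4.74) = -4.84%, loss ≈ 9195 × 4.84/100 ≈ 445.
Total lost output = 186 + 629 + 570 + 445 = 1830 billion.

$1,830 billion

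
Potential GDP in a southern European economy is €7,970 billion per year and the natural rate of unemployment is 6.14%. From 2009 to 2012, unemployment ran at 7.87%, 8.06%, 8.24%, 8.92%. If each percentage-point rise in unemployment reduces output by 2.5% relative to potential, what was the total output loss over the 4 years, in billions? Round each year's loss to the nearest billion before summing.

€1,700 billion

Year 2009: gap = -2.5 × (7.87 - 6.14) = -4.325%, loss ≈ 7970 × 4.325/100 ≈ 345.
Year 2010: gap = -2.5 × (8.06 - 6.14) = -4.8%, loss ≈ 7970 × 4.8/100 ≈ 383.
Year 2011: gap = -2.5 × (8.24 - 6.14) = -5.25%, loss ≈ 7970 × 5.25/100 ≈ 418.
Year 2012: gap = -2.5 × (8.92 - 6.14) = -6.95%, loss ≈ 7970 × 6.95/100 ≈ 554.
Total lost output = 345 + 383 + 418 + 554 = 1700 billion.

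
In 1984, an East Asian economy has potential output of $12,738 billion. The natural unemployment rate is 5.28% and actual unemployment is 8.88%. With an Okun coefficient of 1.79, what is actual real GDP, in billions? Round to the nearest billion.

$11,917 billion

Unemployment gap = 8.88 - 5.28 = 3.6 points, so the output gap is -1.79 × 3.6 = -6.444%.
Actual GDP = 12738 × (1 - 6.444/100) = 12738 × 0.93556 ≈ 11917 billion.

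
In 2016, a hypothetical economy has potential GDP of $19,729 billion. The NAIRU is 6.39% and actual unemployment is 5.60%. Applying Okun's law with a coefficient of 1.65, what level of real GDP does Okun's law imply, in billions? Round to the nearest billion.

$19,986 billion

Unemployment gap = 5.6 - 6.39 = -0.79 points, so the output gap is -1.65 × (-0.79) = 1.3035%.
Actual GDP = 19729 × (1 + 1.3035/100) = 19729 × 1.013035 ≈ 19986 billion.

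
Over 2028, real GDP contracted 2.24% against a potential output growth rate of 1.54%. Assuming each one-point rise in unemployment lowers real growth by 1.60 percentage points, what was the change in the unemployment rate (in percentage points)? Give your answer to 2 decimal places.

Growth-rate Okun's law: g_Y = g_Y* - β × Δu, so Δu = (g_Y* - g_Y)/β.
Δu = (1.54 + 2.24)/1.60 = 3.78/1.60 = 2.36 percentage points.

2.36 percentage points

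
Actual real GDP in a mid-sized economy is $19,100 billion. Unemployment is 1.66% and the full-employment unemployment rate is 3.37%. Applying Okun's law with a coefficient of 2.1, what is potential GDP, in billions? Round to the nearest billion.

Unemployment gap = 1.66 - 3.37 = -1.71 points, so output gap = -2.1 × (-1.71) = 3.591%.
Since Y = Y* × (1 + gap/100), Y* = 19100/1.03591 ≈ 18438 billion.

$18,438 billion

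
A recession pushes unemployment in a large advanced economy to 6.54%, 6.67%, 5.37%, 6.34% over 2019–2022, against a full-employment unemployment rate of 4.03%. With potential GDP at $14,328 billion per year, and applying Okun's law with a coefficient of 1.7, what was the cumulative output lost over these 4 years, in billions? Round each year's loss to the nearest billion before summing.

$2,143 billion

Year 2019: gap = -1.7 × (6.54 - 4.03) = -4.267%, loss ≈ 14328 × 4.267/100 ≈ 611.
Year 2020: gap = -1.7 × (6.67 - 4.03) = -4.488%, loss ≈ 14328 × 4.488/100 ≈ 643.
Year 2021: gap = -1.7 × (5.37 - 4.03) = -2.278%, loss ≈ 14328 × 2.278/100 ≈ 326.
Year 2022: gap = -1.7 × (6.34 - 4.03) = -3.927%, loss ≈ 14328 × 3.927/100 ≈ 563.
Total lost output = 611 + 643 + 326 + 563 = 2143 billion.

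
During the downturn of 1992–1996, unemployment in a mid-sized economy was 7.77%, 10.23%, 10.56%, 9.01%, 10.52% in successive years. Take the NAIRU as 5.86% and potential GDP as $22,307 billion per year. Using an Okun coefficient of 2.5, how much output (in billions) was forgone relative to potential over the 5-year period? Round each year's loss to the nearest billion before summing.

$10,479 billion

Year 1992: gap = -2.5 × (7.77 - 5.86) = -4.775%, loss ≈ 22307 × 4.775/100 ≈ 1065.
Year 1993: gap = -2.5 × (10.23 - 5.86) = -10.925%, loss ≈ 22307 × 10.925/100 ≈ 2437.
Year 1994: gap = -2.5 × (10.56 - 5.86) = -11.75%, loss ≈ 22307 × 11.75/100 ≈ 2621.
Year 1995: gap = -2.5 × (9.01 - 5.86) = -7.875%, loss ≈ 22307 × 7.875/100 ≈ 1757.
Year 1996: gap = -2.5 × (10.52 - 5.86) = -11.65%, loss ≈ 22307 × 11.65/100 ≈ 2599.
Total lost output = 1065 + 2437 + 2621 + 1757 + 2599 = 10479 billion.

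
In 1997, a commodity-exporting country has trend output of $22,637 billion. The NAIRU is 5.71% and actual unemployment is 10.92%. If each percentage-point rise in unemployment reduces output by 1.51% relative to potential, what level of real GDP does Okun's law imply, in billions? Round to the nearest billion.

$20,856 billion

Unemployment gap = 10.92 - 5.71 = 5.21 points, so the output gap is -1.51 × 5.21 = -7.8671%.
Actual GDP = 22637 × (1 - 7.8671/100) = 22637 × 0.921329 ≈ 20856 billion.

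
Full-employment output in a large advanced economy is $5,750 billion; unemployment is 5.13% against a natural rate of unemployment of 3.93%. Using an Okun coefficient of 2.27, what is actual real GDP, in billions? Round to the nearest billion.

$5,593 billion

Unemployment gap = 5.13 - 3.93 = 1.2 points, so the output gap is -2.27 × 1.2 = -2.724%.
Actual GDP = 5750 × (1 - 2.724/100) = 5750 × 0.97276 ≈ 5593 billion.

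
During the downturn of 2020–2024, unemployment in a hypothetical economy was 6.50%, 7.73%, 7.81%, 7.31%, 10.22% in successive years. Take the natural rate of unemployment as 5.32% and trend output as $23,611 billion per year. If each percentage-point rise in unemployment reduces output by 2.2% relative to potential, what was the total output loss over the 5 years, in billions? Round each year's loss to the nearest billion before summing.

Year 2020: gap = -2.2 × (6.5 - 5.32) = -2.596%, loss ≈ 23611 × 2.596/100 ≈ 613.
Year 2021: gap = -2.2 × (7.73 - 5.32) = -5.302%, loss ≈ 23611 × 5.302/100 ≈ 1252.
Year 2022: gap = -2.2 × (7.81 - 5.32) = -5.478%, loss ≈ 23611 × 5.478/100 ≈ 1293.
Year 2023: gap = -2.2 × (7.31 - 5.32) = -4.378%, loss ≈ 23611 × 4.378/100 ≈ 1034.
Year 2024: gap = -2.2 × (10.22 - 5.32) = -10.78%, loss ≈ 23611 × 10.78/100 ≈ 2545.
Total lost output = 613 + 1252 + 1293 + 1034 + 2545 = 6737 billion.

$6,737 billion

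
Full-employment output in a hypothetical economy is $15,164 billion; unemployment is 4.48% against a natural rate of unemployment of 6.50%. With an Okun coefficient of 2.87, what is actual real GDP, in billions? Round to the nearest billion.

$16,043 billion

Unemployment gap = 4.48 - 6.5 = -2.02 points, so the output gap is -2.87 × (-2.02) = 5.7974%.
Actual GDP = 15164 × (1 + 5.7974/100) = 15164 × 1.057974 ≈ 16043 billion.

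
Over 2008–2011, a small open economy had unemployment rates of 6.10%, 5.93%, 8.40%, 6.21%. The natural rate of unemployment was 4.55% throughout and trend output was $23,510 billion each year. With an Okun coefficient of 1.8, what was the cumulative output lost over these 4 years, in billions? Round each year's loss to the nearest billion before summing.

Year 2008: gap = -1.8 × (6.1 - 4.55) = -2.79%, loss ≈ 23510 × 2.79/100 ≈ 656.
Year 2009: gap = -1.8 × (5.93 - 4.55) = -2.484%, loss ≈ 23510 × 2.484/100 ≈ 584.
Year 2010: gap = -1.8 × (8.4 - 4.55) = -6.93%, loss ≈ 23510 × 6.93/100 ≈ 1629.
Year 2011: gap = -1.8 × (6.21 - 4.55) = -2.988%, loss ≈ 23510 × 2.988/100 ≈ 702.
Total lost output = 656 + 584 + 1629 + 702 = 3571 billion.

$3,571 billion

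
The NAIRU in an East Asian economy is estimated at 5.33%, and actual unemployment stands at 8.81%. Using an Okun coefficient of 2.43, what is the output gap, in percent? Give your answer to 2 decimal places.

The unemployment gap is 8.81 - 5.33 = 3.48 percentage points.
Okun's law gives an output gap of -2.43 × 3.48 = -8.4564%, i.e. 8.46% below potential.

-8.46%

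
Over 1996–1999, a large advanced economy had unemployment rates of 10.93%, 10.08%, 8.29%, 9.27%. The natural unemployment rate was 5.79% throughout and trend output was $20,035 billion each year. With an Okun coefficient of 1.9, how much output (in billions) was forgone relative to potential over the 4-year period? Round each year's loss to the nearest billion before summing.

$5,867 billion

Year 1996: gap = -1.9 × (10.93 - 5.79) = -9.766%, loss ≈ 20035 × 9.766/100 ≈ 1957.
Year 1997: gap = -1.9 × (10.08 - 5.79) = -8.151%, loss ≈ 20035 × 8.151/100 ≈ 1633.
Year 1998: gap = -1.9 × (8.29 - 5.79) = -4.75%, loss ≈ 20035 × 4.75/100 ≈ 952.
Year 1999: gap = -1.9 × (9.27 - 5.79) = -6.612%, loss ≈ 20035 × 6.612/100 ≈ 1325.
Total lost output = 1957 + 1633 + 952 + 1325 = 5867 billion.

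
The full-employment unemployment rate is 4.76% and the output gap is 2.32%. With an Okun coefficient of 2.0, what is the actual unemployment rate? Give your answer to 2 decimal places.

3.60%

From Okun's law, u - u* = -(output gap)/β = -(2.32)/2.0 = -1.16 points.
So u = 4.76 - 1.16 = 3.60%.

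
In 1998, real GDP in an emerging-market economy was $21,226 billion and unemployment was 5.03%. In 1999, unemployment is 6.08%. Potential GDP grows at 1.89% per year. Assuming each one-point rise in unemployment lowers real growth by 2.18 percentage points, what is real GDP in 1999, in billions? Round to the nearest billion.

Δu = 6.08 - 5.03 = 1.05 points.
Okun's law (growth form): g_Y = g_Y* - β × Δu = 1.89 - 2.18 × (1.05) = 1.89 - 2.289 = -0.399%.
Real GDP in the next year = 21226 × (1 - 0.399/100) = 21226 × 0.99601 ≈ 21141 billion.

$21,141 billion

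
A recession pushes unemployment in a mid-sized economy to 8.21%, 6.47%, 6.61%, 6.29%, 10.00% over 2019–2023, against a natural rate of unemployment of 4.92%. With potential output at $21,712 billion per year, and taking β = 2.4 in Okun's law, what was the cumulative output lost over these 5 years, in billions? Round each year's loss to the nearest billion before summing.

$6,764 billion

Year 2019: gap = -2.4 × (8.21 - 4.92) = -7.896%, loss ≈ 21712 × 7.896/100 ≈ 1714.
Year 2020: gap = -2.4 × (6.47 - 4.92) = -3.72%, loss ≈ 21712 × 3.72/100 ≈ 808.
Year 2021: gap = -2.4 × (6.61 - 4.92) = -4.056%, loss ≈ 21712 × 4.056/100 ≈ 881.
Year 2022: gap = -2.4 × (6.29 - 4.92) = -3.288%, loss ≈ 21712 × 3.288/100 ≈ 714.
Year 2023: gap = -2.4 × (10 - 4.92) = -12.192%, loss ≈ 21712 × 12.192/100 ≈ 2647.
Total lost output = 1714 + 808 + 881 + 714 + 2647 = 6764 billion.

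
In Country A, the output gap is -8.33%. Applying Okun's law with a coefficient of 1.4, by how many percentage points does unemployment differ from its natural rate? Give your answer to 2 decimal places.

Okun's law: output gap = -β × (u - u*), so u - u* = -(output gap)/β.
u - u* = -(-8.33)/1.4 = 5.95 percentage points.

5.95 percentage points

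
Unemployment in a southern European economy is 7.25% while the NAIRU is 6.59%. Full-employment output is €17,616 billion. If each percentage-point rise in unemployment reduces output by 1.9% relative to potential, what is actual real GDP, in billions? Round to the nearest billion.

€17,395 billion

Unemployment gap = 7.25 - 6.59 = 0.66 points, so the output gap is -1.9 × 0.66 = -1.254%.
Actual GDP = 17616 × (1 - 1.254/100) = 17616 × 0.98746 ≈ 17395 billion.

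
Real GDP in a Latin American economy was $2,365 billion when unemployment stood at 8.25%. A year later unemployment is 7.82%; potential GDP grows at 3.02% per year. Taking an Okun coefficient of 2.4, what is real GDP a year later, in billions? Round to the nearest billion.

Δu = 7.82 - 8.25 = -0.43 points.
Okun's law (growth form): g_Y = g_Y* - β × Δu = 3.02 - 2.4 × (-0.43) = 3.02 + 1.032 = 4.052%.
Real GDP in the next year = 2365 × (1 + 4.052/100) = 2365 × 1.04052 ≈ 2461 billion.

$2,461 billion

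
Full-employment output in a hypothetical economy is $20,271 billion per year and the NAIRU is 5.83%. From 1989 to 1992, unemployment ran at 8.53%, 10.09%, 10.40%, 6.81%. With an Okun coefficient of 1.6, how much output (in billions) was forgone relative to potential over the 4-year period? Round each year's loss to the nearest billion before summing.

$4,058 billion

Year 1989: gap = -1.6 × (8.53 - 5.83) = -4.32%, loss ≈ 20271 × 4.32/100 ≈ 876.
Year 1990: gap = -1.6 × (10.09 - 5.83) = -6.816%, loss ≈ 20271 × 6.816/100 ≈ 1382.
Year 1991: gap = -1.6 × (10.4 - 5.83) = -7.312%, loss ≈ 20271 × 7.312/100 ≈ 1482.
Year 1992: gap = -1.6 × (6.81 - 5.83) = -1.568%, loss ≈ 20271 × 1.568/100 ≈ 318.
Total lost output = 876 + 1382 + 1482 + 318 = 4058 billion.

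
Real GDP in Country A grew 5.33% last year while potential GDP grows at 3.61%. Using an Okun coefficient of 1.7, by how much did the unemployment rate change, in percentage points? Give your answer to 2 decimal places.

-1.01 percentage points

Growth-rate Okun's law: g_Y = g_Y* - β × Δu, so Δu = (g_Y* - g_Y)/β.
Δu = (3.61 - 5.33)/1.7 = -1.72/1.7 = -1.01 percentage points.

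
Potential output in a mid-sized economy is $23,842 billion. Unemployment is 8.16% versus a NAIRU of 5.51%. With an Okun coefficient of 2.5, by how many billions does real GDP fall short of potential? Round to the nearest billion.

$1,580 billion

Output gap = -2.5 × (8.16 - 5.51) = -2.5 × 2.65 = -6.625%.
Actual GDP ≈ 23842 × 0.93375 ≈ 22262 billion, so the shortfall is 23842 - 22262 = 1580 billion.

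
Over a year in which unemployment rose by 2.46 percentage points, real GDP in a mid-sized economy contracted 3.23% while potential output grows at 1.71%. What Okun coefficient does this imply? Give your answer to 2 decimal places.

β ≈ 2.01

Growth form: g_Y = g_Y* - β × Δu, so β = (g_Y* - g_Y)/Δu.
β = (1.71 + 3.23)/2.46 = 4.94/2.46 = 2.01.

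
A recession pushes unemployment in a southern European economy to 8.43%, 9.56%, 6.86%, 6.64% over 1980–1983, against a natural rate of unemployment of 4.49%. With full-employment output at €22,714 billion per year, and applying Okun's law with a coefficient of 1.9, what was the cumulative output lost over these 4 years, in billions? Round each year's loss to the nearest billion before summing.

Year 1980: gap = -1.9 × (8.43 - 4.49) = -7.486%, loss ≈ 22714 × 7.486/100 ≈ 1700.
Year 1981: gap = -1.9 × (9.56 - 4.49) = -9.633%, loss ≈ 22714 × 9.633/100 ≈ 2188.
Year 1982: gap = -1.9 × (6.86 - 4.49) = -4.503%, loss ≈ 22714 × 4.503/100 ≈ 1023.
Year 1983: gap = -1.9 × (6.64 - 4.49) = -4.085%, loss ≈ 22714 × 4.085/100 ≈ 928.
Total lost output = 1700 + 2188 + 1023 + 928 = 5839 billion.

€5,839 billion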